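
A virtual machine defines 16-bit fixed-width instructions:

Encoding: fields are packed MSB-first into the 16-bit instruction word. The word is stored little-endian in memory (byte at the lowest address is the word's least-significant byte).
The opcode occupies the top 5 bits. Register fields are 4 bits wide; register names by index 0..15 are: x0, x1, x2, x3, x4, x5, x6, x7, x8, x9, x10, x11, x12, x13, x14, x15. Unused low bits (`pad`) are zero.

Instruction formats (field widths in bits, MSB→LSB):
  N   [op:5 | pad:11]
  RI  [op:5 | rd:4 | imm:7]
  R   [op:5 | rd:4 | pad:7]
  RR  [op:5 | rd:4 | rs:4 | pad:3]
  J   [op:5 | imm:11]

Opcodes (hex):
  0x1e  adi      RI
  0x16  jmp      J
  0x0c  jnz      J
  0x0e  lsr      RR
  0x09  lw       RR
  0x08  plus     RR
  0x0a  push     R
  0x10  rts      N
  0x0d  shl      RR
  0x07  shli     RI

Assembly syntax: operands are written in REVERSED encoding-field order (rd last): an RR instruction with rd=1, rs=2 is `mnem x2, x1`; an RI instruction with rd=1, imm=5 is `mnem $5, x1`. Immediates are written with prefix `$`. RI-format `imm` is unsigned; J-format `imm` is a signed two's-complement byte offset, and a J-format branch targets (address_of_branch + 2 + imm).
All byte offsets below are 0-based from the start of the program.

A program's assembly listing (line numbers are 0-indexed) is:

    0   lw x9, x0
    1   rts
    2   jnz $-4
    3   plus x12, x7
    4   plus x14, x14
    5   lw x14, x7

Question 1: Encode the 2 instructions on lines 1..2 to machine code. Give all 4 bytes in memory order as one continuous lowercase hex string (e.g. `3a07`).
1. rts fields op=0x10:5|pad=0:11 → word 8000h → 00 80
2. jnz fields op=0xc:5|imm=-4:11 → word 67fch → fc 67

0080fc67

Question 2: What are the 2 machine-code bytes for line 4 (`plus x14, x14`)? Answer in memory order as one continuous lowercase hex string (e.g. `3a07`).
line 4 (plus): pack op=0x8:5|rd=14:4|rs=14:4|pad=0:3 = 0x4770; little→ 70 47

7047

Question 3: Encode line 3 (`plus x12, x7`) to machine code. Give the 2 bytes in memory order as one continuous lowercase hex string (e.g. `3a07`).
e043

3. plus fields op=0x8:5|rd=7:4|rs=12:4|pad=0:3 → word 43e0h → e0 43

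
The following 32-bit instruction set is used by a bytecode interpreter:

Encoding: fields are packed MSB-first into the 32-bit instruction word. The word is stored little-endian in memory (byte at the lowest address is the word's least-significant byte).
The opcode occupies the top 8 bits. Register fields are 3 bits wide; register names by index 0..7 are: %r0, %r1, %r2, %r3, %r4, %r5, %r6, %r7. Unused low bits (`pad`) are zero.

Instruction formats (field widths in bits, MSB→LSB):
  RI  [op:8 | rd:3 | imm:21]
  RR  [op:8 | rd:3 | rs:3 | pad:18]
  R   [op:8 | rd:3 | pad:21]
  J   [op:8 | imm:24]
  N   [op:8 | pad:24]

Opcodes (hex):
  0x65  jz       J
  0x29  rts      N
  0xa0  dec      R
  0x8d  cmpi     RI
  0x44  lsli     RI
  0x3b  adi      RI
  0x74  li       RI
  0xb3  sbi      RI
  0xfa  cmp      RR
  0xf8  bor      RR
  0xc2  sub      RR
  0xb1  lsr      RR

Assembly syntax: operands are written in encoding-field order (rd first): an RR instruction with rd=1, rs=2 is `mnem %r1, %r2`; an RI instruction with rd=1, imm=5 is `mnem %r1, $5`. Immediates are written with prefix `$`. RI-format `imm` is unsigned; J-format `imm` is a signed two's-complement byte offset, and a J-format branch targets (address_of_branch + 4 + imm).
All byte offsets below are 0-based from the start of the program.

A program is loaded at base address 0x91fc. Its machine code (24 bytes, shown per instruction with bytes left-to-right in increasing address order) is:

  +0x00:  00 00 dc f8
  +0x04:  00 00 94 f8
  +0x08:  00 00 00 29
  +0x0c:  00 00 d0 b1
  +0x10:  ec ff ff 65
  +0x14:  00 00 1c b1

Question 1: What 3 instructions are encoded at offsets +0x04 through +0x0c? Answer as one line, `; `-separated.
bor %r4, %r5; rts; lsr %r6, %r4

[04] 00 00 94 f8 → 0xf8940000
  top 8b → 0xf8 → bor [RR]
  rd: (w>>21)&0x7=0x4 → %r4
  rs: (w>>18)&0x7=0x5 → %r5
[08] 00 00 00 29 → 0x29000000
  top 8b → 0x29 → rts [N]
[0c] 00 00 d0 b1 → 0xb1d00000
  top 8b → 0xb1 → lsr [RR]
  rd: (w>>21)&0x7=0x6 → %r6
  rs: (w>>18)&0x7=0x4 → %r4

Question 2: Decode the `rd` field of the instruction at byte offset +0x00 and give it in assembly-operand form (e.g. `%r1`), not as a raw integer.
%r6

@+00  little-endian(00 00 dc f8) = 0xf8dc0000
  top 8b → 0xf8 → bor [RR]
  rd@[23:21]=0x6 ⇒ %r6
  rs@[20:18]=0x7 ⇒ %r7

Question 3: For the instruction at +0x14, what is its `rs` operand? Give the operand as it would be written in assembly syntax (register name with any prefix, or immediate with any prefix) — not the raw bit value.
[14] 00 00 1c b1 → 0xb11c0000
  opcode bits[31:24]=0xb1: lsr/RR
  [23:21] rd=0 = %r0
  [20:18] rs=7 = %r7

%r7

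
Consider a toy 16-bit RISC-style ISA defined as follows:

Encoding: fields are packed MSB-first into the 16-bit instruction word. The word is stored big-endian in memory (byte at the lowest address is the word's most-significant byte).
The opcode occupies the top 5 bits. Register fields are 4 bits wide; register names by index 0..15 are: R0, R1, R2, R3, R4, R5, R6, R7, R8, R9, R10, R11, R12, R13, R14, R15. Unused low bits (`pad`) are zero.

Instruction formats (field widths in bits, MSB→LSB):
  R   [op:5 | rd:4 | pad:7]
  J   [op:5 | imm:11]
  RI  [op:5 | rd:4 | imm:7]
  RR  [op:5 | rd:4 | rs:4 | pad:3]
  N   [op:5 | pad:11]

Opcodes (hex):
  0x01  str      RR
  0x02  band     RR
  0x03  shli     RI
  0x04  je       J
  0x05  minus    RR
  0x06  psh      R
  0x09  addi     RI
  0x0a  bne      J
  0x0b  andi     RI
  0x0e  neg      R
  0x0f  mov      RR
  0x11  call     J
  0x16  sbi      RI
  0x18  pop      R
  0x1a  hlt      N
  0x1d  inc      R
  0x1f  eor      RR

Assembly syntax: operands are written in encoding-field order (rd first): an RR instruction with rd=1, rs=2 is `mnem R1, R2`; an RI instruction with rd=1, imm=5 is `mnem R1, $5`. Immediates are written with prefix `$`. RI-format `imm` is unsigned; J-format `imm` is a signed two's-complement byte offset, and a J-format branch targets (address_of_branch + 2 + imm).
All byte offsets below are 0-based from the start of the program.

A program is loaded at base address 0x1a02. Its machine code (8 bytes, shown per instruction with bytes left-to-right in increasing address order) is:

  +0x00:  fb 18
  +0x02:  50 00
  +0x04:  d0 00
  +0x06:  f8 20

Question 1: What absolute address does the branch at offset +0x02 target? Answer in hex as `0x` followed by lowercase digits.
0x1a06

@+02  big-endian(50 00) = 0x5000
  top 5b → 0xa → bne [J]
  imm: (w>>0)&0x7ff=0x0 → $0
  target = base 0x1a02 + off 0x02 + 2 + imm 0 = 0x1a06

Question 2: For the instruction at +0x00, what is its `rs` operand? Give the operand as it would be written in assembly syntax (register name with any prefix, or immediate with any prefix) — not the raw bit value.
off 0x00: read fb 18 as big → 0xfb18
  top 5b → 0x1f → eor [RR]
  [10:7] rd=6 = R6
  [6:3] rs=3 = R3

R3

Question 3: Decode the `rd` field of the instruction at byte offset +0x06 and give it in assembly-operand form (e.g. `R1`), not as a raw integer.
R0

off 0x06: read f8 20 as big → 0xf820
  opcode bits[15:11]=0x1f: eor/RR
  rd: (w>>7)&0xf=0x0 → R0
  rs: (w>>3)&0xf=0x4 → R4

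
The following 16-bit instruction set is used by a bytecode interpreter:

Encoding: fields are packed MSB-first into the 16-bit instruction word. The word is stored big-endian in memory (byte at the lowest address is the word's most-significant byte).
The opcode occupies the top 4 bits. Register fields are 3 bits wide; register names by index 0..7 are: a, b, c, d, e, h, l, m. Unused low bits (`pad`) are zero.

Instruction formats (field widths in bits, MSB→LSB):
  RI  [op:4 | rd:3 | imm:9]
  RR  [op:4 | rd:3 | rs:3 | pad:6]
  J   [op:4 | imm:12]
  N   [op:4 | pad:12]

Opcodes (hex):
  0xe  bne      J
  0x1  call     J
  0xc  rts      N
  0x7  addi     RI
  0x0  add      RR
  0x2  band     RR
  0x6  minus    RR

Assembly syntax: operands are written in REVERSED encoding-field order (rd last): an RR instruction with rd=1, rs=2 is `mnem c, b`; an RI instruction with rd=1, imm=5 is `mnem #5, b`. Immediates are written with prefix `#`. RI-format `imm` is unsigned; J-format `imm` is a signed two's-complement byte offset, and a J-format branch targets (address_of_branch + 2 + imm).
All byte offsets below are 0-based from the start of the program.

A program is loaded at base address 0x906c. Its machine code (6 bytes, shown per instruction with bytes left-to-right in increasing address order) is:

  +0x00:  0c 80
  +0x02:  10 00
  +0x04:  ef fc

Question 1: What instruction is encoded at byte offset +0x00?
+0x00: 0c 80 ⇒ word 0x0c80 (big)
  op=0x0c80>>12=0x0 ⇒ add (RR)
  [11:9] rd=6 = l
  [8:6] rs=2 = c

add c, l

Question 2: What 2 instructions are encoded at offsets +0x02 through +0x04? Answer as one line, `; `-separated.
call #0; bne #-4

@+02  big-endian(10 00) = 0x1000
  top 4b → 0x1 → call [J]
  imm@[11:0]=0x0 ⇒ #0
@+04  big-endian(ef fc) = 0xeffc
  top 4b → 0xe → bne [J]
  imm@[11:0]=0xffc (s12→-4) ⇒ #-4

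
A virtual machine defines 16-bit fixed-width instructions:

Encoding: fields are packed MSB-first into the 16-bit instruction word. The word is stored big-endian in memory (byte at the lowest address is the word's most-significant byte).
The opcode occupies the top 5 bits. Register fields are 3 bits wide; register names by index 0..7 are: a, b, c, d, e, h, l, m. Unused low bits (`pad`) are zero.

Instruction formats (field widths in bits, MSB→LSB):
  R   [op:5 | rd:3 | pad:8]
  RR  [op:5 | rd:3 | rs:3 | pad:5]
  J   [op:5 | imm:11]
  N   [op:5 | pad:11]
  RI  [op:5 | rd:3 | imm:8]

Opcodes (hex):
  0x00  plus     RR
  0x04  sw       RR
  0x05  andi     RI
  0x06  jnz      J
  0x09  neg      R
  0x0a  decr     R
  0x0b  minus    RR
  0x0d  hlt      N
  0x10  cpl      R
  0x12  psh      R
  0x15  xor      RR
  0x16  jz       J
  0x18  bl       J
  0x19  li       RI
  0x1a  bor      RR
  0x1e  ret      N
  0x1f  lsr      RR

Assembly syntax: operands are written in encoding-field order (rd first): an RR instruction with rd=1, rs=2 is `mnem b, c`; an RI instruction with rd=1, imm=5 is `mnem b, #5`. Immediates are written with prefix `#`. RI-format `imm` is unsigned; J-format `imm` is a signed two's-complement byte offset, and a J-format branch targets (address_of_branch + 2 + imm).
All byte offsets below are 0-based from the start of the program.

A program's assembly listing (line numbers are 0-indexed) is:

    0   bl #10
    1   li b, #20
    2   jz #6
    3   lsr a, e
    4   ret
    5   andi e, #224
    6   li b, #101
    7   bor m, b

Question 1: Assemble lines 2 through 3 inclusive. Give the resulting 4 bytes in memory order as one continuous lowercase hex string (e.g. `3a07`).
b006f880

line 2 (jz): pack op=0x16:5|imm=6:11 = 0xb006; big→ b0 06
line 3 (lsr): pack op=0x1f:5|rd=0:3|rs=4:3|pad=0:5 = 0xf880; big→ f8 80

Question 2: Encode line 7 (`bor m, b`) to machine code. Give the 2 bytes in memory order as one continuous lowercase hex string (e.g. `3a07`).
line 7 (bor): pack op=0x1a:5|rd=7:3|rs=1:3|pad=0:5 = 0xd720; big→ d7 20

d720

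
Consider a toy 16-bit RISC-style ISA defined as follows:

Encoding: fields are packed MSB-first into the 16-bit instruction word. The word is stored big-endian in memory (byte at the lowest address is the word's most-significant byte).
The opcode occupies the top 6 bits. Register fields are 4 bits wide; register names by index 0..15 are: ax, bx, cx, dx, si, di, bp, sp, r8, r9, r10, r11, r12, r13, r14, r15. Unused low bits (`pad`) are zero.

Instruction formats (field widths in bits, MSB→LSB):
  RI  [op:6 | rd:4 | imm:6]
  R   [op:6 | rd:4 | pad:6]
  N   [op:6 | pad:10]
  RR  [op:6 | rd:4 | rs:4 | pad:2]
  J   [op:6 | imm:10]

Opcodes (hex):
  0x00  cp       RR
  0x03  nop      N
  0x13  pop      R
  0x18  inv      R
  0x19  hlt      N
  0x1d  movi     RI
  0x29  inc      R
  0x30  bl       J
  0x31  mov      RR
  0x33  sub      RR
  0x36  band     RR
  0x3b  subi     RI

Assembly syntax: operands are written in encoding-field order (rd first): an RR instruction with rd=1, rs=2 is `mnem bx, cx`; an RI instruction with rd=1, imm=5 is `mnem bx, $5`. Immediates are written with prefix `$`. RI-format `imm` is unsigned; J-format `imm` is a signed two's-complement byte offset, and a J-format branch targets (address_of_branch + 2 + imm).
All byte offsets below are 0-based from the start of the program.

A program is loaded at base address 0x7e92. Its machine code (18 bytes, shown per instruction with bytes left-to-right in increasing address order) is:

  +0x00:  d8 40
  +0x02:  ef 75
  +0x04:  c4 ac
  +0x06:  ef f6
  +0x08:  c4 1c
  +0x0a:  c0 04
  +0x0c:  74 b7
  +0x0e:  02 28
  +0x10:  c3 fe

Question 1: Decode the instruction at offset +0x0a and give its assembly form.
off 0x0a: read c0 04 as big → 0xc004
  opcode bits[15:10]=0x30: bl/J
  [9:0] imm=4 = $4

bl $4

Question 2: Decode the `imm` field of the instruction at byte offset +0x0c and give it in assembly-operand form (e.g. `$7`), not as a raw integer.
@+0c  big-endian(74 b7) = 0x74b7
  top 6b → 0x1d → movi [RI]
  rd@[9:6]=0x2 ⇒ cx
  imm@[5:0]=0x37 ⇒ $55

$55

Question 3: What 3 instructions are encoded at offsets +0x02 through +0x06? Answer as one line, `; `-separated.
+0x02: ef 75 ⇒ word 0xef75 (big)
  op=0xef75>>10=0x3b ⇒ subi (RI)
  rd@[9:6]=0xd ⇒ r13
  imm@[5:0]=0x35 ⇒ $53
+0x04: c4 ac ⇒ word 0xc4ac (big)
  op=0xc4ac>>10=0x31 ⇒ mov (RR)
  rd@[9:6]=0x2 ⇒ cx
  rs@[5:2]=0xb ⇒ r11
+0x06: ef f6 ⇒ word 0xeff6 (big)
  op=0xeff6>>10=0x3b ⇒ subi (RI)
  rd@[9:6]=0xf ⇒ r15
  imm@[5:0]=0x36 ⇒ $54

subi r13, $53; mov cx, r11; subi r15, $54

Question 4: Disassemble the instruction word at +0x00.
band bx, ax

@+00  big-endian(d8 40) = 0xd840
  top 6b → 0x36 → band [RR]
  rd@[9:6]=0x1 ⇒ bx
  rs@[5:2]=0x0 ⇒ ax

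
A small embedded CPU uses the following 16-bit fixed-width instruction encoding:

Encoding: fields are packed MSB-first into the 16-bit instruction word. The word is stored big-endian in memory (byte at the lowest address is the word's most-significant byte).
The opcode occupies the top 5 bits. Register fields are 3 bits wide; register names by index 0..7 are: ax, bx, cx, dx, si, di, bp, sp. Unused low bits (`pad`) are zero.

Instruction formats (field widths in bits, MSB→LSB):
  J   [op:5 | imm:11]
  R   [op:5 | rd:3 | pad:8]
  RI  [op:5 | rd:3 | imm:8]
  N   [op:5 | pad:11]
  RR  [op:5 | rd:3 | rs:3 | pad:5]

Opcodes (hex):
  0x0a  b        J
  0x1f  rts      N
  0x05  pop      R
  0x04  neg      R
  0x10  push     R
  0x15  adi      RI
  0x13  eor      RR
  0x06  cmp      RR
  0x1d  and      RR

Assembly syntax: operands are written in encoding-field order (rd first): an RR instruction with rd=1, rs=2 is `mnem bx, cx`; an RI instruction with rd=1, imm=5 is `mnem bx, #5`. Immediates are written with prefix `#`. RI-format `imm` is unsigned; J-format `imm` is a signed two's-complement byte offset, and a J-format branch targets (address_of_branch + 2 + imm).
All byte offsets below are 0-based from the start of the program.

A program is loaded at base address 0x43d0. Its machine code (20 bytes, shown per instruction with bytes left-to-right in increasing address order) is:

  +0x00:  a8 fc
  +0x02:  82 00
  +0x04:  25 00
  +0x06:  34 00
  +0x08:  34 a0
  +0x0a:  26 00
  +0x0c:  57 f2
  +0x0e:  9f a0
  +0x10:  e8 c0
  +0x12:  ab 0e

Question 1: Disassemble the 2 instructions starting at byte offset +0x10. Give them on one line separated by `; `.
[10] e8 c0 → 0xe8c0
  top 5b → 0x1d → and [RR]
  rd: (w>>8)&0x7=0x0 → ax
  rs: (w>>5)&0x7=0x6 → bp
[12] ab 0e → 0xab0e
  top 5b → 0x15 → adi [RI]
  rd: (w>>8)&0x7=0x3 → dx
  imm: (w>>0)&0xff=0xe → #14

and ax, bp; adi dx, #14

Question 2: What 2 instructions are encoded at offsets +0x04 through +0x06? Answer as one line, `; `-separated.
@+04  big-endian(25 00) = 0x2500
  op=0x2500>>11=0x4 ⇒ neg (R)
  [10:8] rd=5 = di
@+06  big-endian(34 00) = 0x3400
  op=0x3400>>11=0x6 ⇒ cmp (RR)
  [10:8] rd=4 = si
  [7:5] rs=0 = ax

neg di; cmp si, ax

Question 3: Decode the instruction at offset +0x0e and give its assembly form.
off 0x0e: read 9f a0 as big → 0x9fa0
  opcode bits[15:11]=0x13: eor/RR
  [10:8] rd=7 = sp
  [7:5] rs=5 = di

eor sp, di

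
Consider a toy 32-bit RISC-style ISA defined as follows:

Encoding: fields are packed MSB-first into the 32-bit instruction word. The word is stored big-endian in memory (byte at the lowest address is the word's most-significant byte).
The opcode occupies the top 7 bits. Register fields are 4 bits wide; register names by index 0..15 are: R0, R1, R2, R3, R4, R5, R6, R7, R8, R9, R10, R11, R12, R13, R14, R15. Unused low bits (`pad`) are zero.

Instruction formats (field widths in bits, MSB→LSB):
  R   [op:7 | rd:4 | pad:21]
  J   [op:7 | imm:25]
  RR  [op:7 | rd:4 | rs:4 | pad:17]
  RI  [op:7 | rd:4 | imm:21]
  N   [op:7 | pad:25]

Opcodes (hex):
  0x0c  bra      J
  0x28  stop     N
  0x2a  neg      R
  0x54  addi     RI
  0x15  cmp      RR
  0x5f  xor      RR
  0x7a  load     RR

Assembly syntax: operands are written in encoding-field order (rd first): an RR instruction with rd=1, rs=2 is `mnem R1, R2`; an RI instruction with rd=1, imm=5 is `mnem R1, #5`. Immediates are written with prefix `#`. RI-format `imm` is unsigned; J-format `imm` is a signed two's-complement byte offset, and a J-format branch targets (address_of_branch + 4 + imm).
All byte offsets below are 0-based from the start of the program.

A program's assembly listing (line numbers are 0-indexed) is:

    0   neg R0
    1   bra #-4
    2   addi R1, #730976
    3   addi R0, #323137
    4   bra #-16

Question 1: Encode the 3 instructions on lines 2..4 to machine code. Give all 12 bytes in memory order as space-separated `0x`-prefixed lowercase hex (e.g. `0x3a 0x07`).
0xa8 0x2b 0x27 0x60 0xa8 0x04 0xee 0x41 0x19 0xff 0xff 0xf0

2. addi fields op=0x54:7|rd=1:4|imm=730976:21 → word a82b2760h → a8 2b 27 60
3. addi fields op=0x54:7|rd=0:4|imm=323137:21 → word a804ee41h → a8 04 ee 41
4. bra fields op=0xc:7|imm=-16:25 → word 19fffff0h → 19 ff ff f0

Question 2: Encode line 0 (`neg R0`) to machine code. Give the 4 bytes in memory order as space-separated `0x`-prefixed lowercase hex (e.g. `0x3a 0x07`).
L0: neg op=0x2a:7|rd=0:4|pad=0:21 ⇒ 0x54000000 ⇒ big 54 00 00 00

0x54 0x00 0x00 0x00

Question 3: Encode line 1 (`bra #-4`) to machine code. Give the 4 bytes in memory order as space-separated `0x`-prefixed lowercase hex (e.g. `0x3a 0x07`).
1. bra fields op=0xc:7|imm=-4:25 → word 19fffffch → 19 ff ff fc

0x19 0xff 0xff 0xfc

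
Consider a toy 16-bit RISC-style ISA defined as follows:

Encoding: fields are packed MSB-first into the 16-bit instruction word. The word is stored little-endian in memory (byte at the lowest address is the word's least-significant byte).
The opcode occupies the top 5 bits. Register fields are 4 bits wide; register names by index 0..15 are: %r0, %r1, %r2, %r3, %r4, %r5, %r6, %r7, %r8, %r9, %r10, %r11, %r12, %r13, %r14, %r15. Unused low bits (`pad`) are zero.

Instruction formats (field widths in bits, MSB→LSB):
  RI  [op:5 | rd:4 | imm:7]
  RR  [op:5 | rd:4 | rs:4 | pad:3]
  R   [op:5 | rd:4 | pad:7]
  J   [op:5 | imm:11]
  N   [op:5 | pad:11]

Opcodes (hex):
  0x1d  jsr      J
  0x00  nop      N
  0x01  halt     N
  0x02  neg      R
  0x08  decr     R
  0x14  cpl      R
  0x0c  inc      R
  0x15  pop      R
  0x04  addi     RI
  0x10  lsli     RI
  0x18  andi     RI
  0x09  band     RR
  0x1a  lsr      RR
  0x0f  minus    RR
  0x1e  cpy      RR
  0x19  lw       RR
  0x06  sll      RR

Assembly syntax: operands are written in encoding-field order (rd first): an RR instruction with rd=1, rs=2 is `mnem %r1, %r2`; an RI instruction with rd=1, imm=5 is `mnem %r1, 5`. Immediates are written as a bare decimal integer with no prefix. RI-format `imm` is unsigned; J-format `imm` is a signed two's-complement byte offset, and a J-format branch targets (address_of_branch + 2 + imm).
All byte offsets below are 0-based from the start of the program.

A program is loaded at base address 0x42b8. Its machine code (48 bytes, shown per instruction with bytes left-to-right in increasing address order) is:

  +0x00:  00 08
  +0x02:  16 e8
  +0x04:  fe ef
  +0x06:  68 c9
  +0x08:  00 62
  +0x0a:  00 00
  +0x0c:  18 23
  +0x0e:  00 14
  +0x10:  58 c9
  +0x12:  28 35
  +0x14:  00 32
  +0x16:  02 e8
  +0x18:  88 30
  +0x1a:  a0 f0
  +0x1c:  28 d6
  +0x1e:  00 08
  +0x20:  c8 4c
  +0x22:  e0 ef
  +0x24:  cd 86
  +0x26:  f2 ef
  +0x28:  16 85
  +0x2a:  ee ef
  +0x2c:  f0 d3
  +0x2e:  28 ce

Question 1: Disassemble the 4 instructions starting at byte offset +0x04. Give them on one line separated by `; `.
jsr -2; lw %r2, %r13; inc %r4; nop

@+04  little-endian(fe ef) = 0xeffe
  opcode bits[15:11]=0x1d: jsr/J
  imm@[10:0]=0x7fe (s11→-2) ⇒ -2
@+06  little-endian(68 c9) = 0xc968
  opcode bits[15:11]=0x19: lw/RR
  rd@[10:7]=0x2 ⇒ %r2
  rs@[6:3]=0xd ⇒ %r13
@+08  little-endian(00 62) = 0x6200
  opcode bits[15:11]=0xc: inc/R
  rd@[10:7]=0x4 ⇒ %r4
@+0a  little-endian(00 00) = 0x0000
  opcode bits[15:11]=0x0: nop/N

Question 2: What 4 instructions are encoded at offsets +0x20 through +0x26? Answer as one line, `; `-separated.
band %r9, %r9; jsr -32; lsli %r13, 77; jsr -14

@+20  little-endian(c8 4c) = 0x4cc8
  op=0x4cc8>>11=0x9 ⇒ band (RR)
  [10:7] rd=9 = %r9
  [6:3] rs=9 = %r9
@+22  little-endian(e0 ef) = 0xefe0
  op=0xefe0>>11=0x1d ⇒ jsr (J)
  [10:0] imm=2016 (s11→-32) = -32
@+24  little-endian(cd 86) = 0x86cd
  op=0x86cd>>11=0x10 ⇒ lsli (RI)
  [10:7] rd=13 = %r13
  [6:0] imm=77 = 77
@+26  little-endian(f2 ef) = 0xeff2
  op=0xeff2>>11=0x1d ⇒ jsr (J)
  [10:0] imm=2034 (s11→-14) = -14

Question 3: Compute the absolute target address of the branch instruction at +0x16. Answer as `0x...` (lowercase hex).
+0x16: 02 e8 ⇒ word 0xe802 (little)
  top 5b → 0x1d → jsr [J]
  [10:0] imm=2 = 2
  target = base 0x42b8 + off 0x16 + 2 + imm 2 = 0x42d2

0x42d2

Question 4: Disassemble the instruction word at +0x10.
off 0x10: read 58 c9 as little → 0xc958
  top 5b → 0x19 → lw [RR]
  rd: (w>>7)&0xf=0x2 → %r2
  rs: (w>>3)&0xf=0xb → %r11

lw %r2, %r11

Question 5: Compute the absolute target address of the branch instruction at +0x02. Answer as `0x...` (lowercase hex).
+0x02: 16 e8 ⇒ word 0xe816 (little)
  opcode bits[15:11]=0x1d: jsr/J
  [10:0] imm=22 = 22
  target = base 0x42b8 + off 0x02 + 2 + imm 22 = 0x42d2

0x42d2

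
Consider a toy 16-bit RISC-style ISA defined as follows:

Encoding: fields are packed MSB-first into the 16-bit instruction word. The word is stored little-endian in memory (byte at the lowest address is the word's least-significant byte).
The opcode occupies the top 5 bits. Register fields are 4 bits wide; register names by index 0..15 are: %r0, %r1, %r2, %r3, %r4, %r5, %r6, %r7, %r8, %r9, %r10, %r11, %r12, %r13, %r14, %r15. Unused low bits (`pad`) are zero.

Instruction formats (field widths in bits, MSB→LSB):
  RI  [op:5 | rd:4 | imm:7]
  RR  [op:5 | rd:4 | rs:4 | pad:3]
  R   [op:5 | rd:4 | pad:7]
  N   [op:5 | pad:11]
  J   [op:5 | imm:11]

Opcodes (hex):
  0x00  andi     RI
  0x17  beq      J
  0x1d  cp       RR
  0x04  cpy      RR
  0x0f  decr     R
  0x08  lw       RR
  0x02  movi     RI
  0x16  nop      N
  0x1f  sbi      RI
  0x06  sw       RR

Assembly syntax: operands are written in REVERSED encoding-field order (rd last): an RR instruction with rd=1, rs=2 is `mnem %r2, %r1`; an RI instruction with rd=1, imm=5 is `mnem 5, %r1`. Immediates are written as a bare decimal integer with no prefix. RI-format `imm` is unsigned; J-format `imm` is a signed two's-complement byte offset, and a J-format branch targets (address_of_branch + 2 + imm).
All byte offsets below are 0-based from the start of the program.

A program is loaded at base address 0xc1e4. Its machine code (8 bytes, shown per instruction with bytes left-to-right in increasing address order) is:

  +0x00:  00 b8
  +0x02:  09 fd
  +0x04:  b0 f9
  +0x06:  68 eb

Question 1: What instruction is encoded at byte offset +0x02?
+0x02: 09 fd ⇒ word 0xfd09 (little)
  top 5b → 0x1f → sbi [RI]
  [10:7] rd=10 = %r10
  [6:0] imm=9 = 9

sbi 9, %r10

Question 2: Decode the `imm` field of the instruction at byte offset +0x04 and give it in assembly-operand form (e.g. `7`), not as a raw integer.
48

@+04  little-endian(b0 f9) = 0xf9b0
  op=0xf9b0>>11=0x1f ⇒ sbi (RI)
  rd@[10:7]=0x3 ⇒ %r3
  imm@[6:0]=0x30 ⇒ 48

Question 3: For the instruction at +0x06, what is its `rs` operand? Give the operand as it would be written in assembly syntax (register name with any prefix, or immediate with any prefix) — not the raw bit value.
%r13

[06] 68 eb → 0xeb68
  op=0xeb68>>11=0x1d ⇒ cp (RR)
  rd@[10:7]=0x6 ⇒ %r6
  rs@[6:3]=0xd ⇒ %r13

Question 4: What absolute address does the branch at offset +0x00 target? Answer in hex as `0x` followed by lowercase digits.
0xc1e6

[00] 00 b8 → 0xb800
  top 5b → 0x17 → beq [J]
  imm@[10:0]=0x0 ⇒ 0
  target = base 0xc1e4 + off 0x00 + 2 + imm 0 = 0xc1e6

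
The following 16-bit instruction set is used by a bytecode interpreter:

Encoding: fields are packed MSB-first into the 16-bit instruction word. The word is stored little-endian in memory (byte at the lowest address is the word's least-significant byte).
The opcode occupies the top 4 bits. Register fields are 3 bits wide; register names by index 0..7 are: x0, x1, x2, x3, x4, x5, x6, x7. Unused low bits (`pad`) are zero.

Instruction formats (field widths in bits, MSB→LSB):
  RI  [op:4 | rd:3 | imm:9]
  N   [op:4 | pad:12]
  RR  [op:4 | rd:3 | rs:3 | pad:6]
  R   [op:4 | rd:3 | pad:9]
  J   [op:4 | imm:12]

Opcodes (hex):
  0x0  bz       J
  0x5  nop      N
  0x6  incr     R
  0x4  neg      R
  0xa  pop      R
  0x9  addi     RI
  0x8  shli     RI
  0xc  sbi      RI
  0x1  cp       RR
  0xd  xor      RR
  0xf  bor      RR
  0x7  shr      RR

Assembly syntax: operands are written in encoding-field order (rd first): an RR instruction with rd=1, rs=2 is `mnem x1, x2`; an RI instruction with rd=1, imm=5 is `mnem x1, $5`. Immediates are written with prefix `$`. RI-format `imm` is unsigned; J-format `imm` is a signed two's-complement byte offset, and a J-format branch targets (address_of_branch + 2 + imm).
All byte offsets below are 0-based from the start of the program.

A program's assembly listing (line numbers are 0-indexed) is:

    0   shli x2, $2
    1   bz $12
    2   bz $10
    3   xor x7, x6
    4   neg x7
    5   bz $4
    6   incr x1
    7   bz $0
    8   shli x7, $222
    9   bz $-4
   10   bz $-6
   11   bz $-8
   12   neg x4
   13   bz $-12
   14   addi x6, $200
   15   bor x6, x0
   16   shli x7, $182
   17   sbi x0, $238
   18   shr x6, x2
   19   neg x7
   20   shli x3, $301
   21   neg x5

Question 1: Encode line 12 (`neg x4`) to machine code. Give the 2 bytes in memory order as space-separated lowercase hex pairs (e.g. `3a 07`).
L12: neg op=0x4:4|rd=4:3|pad=0:9 ⇒ 0x4800 ⇒ little 00 48

00 48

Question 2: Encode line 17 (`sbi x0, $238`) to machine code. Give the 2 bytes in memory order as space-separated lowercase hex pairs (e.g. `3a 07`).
line 17 (sbi): pack op=0xc:4|rd=0:3|imm=238:9 = 0xc0ee; little→ ee c0

ee c0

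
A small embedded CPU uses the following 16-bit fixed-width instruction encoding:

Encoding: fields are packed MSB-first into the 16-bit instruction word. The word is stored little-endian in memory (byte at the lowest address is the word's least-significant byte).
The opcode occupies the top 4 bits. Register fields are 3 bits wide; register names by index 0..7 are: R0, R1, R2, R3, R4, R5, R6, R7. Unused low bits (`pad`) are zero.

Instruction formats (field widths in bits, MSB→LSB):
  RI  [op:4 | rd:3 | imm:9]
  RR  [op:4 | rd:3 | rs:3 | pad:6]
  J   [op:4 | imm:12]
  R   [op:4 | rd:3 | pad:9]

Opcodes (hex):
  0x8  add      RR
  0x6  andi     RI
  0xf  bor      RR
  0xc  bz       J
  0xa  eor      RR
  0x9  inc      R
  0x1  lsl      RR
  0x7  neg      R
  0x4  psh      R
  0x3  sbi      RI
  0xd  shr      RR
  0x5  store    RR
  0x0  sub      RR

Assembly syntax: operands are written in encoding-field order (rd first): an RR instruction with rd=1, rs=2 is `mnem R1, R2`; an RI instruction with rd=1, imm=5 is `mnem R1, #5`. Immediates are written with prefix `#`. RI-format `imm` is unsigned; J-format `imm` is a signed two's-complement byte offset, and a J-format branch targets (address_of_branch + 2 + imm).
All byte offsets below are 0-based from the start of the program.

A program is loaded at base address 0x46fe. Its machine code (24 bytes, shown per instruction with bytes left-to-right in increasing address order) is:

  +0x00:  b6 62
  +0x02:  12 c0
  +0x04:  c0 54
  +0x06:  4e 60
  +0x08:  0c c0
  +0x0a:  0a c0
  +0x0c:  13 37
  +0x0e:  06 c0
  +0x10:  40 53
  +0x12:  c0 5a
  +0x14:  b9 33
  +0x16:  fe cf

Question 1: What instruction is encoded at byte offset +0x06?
[06] 4e 60 → 0x604e
  top 4b → 0x6 → andi [RI]
  [11:9] rd=0 = R0
  [8:0] imm=78 = #78

andi R0, #78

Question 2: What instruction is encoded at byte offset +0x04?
store R2, R3

+0x04: c0 54 ⇒ word 0x54c0 (little)
  top 4b → 0x5 → store [RR]
  rd: (w>>9)&0x7=0x2 → R2
  rs: (w>>6)&0x7=0x3 → R3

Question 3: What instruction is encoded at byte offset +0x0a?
+0x0a: 0a c0 ⇒ word 0xc00a (little)
  op=0xc00a>>12=0xc ⇒ bz (J)
  [11:0] imm=10 = #10

bz #10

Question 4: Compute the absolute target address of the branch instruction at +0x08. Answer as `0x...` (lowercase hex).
0x4714

+0x08: 0c c0 ⇒ word 0xc00c (little)
  opcode bits[15:12]=0xc: bz/J
  imm@[11:0]=0xc ⇒ #12
  target = base 0x46fe + off 0x08 + 2 + imm 12 = 0x4714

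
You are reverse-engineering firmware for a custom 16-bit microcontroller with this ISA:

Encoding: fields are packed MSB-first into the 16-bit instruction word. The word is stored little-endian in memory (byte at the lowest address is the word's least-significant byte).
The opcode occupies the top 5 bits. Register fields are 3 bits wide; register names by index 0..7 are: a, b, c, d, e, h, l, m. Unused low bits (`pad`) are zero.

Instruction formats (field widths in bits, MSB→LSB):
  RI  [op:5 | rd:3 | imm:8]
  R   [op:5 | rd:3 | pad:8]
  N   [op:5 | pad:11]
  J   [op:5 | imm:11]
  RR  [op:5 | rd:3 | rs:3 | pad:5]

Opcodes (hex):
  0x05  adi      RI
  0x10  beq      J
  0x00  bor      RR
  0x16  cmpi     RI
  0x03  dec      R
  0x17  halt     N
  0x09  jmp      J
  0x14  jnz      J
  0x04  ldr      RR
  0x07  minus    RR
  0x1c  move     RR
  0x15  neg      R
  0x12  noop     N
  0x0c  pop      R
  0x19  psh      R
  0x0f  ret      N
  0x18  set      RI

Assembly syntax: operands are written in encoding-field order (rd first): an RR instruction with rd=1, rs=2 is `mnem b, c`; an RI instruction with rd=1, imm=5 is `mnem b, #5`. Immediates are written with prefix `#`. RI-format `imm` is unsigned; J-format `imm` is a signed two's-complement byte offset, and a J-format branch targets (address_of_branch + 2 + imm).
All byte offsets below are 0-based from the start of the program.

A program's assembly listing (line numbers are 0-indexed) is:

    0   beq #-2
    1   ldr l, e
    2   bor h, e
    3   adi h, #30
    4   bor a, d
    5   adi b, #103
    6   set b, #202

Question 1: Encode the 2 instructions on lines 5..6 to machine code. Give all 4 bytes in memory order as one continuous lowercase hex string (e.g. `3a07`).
5. adi fields op=0x5:5|rd=1:3|imm=103:8 → word 2967h → 67 29
6. set fields op=0x18:5|rd=1:3|imm=202:8 → word c1cah → ca c1

6729cac1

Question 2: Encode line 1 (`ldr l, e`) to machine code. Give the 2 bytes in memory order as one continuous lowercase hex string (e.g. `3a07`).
8026

1. ldr fields op=0x4:5|rd=6:3|rs=4:3|pad=0:5 → word 2680h → 80 26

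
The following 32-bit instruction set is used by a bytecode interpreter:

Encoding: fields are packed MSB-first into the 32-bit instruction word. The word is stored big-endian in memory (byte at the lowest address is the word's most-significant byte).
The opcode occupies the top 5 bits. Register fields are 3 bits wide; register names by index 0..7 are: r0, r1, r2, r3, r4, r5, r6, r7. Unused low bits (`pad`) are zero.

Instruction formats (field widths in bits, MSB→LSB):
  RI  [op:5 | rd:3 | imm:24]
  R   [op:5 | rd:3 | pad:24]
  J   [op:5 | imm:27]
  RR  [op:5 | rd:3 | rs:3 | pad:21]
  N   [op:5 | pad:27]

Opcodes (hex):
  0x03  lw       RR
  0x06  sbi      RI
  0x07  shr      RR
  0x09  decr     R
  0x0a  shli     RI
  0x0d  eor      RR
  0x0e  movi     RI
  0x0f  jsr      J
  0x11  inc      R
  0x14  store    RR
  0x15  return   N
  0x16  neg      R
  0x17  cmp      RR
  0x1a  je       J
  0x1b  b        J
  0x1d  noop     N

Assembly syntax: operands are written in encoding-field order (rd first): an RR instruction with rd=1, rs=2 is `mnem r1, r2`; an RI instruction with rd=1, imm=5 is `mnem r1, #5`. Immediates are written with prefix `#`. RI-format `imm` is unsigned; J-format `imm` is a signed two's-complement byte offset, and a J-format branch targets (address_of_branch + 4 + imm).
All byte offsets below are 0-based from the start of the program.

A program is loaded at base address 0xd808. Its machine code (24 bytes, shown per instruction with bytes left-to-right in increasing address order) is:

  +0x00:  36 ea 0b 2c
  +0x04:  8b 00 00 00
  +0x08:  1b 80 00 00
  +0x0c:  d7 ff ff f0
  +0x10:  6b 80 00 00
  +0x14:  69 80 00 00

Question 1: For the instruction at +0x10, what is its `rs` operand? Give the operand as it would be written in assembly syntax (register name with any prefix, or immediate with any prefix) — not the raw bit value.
[10] 6b 80 00 00 → 0x6b800000
  opcode bits[31:27]=0xd: eor/RR
  [26:24] rd=3 = r3
  [23:21] rs=4 = r4

r4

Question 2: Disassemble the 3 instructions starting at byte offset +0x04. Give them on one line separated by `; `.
inc r3; lw r3, r4; je #-16

off 0x04: read 8b 00 00 00 as big → 0x8b000000
  op=0x8b000000>>27=0x11 ⇒ inc (R)
  rd: (w>>24)&0x7=0x3 → r3
off 0x08: read 1b 80 00 00 as big → 0x1b800000
  op=0x1b800000>>27=0x3 ⇒ lw (RR)
  rd: (w>>24)&0x7=0x3 → r3
  rs: (w>>21)&0x7=0x4 → r4
off 0x0c: read d7 ff ff f0 as big → 0xd7fffff0
  op=0xd7fffff0>>27=0x1a ⇒ je (J)
  imm: (w>>0)&0x7ffffff=0x7fffff0 (s27→-16) → #-16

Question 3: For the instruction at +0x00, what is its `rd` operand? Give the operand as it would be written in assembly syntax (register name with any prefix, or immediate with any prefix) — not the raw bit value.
r6

@+00  big-endian(36 ea 0b 2c) = 0x36ea0b2c
  top 5b → 0x6 → sbi [RI]
  rd@[26:24]=0x6 ⇒ r6
  imm@[23:0]=0xea0b2c ⇒ #15338284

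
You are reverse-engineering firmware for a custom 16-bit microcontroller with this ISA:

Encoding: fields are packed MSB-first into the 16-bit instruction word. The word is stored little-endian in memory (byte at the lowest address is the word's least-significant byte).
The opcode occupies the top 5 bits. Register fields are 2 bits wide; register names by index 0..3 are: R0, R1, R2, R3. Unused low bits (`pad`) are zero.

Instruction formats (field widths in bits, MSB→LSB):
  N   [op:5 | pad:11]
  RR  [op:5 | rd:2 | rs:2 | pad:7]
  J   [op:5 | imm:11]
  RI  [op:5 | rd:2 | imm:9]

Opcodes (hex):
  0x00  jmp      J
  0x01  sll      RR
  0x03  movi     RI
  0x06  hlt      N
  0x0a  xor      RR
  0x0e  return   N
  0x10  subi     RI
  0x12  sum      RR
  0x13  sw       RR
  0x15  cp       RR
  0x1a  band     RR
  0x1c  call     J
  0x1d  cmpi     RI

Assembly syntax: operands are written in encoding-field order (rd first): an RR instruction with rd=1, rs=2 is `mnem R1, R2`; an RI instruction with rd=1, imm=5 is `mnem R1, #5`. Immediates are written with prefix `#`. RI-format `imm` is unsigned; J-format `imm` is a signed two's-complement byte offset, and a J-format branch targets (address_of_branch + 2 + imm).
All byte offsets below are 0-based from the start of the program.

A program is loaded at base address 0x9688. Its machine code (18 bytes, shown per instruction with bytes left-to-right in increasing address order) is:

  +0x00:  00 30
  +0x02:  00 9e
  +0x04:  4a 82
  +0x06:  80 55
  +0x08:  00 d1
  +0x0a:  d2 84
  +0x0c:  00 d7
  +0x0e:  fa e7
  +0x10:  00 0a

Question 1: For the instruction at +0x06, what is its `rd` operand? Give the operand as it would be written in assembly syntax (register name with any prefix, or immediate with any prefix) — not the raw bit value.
+0x06: 80 55 ⇒ word 0x5580 (little)
  opcode bits[15:11]=0xa: xor/RR
  rd: (w>>9)&0x3=0x2 → R2
  rs: (w>>7)&0x3=0x3 → R3

R2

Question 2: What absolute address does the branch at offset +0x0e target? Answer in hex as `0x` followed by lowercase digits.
0x9692

+0x0e: fa e7 ⇒ word 0xe7fa (little)
  top 5b → 0x1c → call [J]
  [10:0] imm=2042 (s11→-6) = #-6
  target = base 0x9688 + off 0x0e + 2 + imm -6 = 0x9692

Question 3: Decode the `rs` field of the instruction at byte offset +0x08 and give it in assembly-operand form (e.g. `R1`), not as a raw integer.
R2

+0x08: 00 d1 ⇒ word 0xd100 (little)
  top 5b → 0x1a → band [RR]
  rd@[10:9]=0x0 ⇒ R0
  rs@[8:7]=0x2 ⇒ R2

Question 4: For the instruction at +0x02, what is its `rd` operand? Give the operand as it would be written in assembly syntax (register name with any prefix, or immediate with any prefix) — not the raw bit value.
R3

[02] 00 9e → 0x9e00
  top 5b → 0x13 → sw [RR]
  rd: (w>>9)&0x3=0x3 → R3
  rs: (w>>7)&0x3=0x0 → R0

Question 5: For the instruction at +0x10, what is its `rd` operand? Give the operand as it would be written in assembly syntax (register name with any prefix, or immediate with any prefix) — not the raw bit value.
R1

[10] 00 0a → 0x0a00
  opcode bits[15:11]=0x1: sll/RR
  rd@[10:9]=0x1 ⇒ R1
  rs@[8:7]=0x0 ⇒ R0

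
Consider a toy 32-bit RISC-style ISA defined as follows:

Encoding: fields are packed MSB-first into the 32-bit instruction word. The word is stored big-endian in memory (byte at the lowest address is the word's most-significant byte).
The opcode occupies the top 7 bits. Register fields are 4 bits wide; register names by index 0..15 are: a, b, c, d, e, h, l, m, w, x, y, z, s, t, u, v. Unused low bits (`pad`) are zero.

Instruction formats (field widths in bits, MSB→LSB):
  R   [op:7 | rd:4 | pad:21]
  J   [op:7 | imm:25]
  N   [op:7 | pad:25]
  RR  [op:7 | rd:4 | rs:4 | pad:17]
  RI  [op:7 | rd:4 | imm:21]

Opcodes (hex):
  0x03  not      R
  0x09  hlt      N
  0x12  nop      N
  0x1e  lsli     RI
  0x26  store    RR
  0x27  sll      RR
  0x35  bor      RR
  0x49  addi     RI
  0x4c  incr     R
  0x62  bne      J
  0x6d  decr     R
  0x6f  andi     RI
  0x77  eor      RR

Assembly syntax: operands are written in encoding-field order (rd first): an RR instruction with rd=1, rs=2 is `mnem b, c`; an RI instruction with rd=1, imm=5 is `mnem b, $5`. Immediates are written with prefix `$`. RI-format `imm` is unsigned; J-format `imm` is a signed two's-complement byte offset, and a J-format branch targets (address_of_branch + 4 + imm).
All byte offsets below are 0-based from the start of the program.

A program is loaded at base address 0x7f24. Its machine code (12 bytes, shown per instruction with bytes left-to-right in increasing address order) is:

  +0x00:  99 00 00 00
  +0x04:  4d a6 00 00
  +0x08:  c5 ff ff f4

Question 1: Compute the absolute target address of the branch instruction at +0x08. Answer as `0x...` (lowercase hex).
0x7f24

off 0x08: read c5 ff ff f4 as big → 0xc5fffff4
  op=0xc5fffff4>>25=0x62 ⇒ bne (J)
  [24:0] imm=33554420 (s25→-12) = $-12
  target = base 0x7f24 + off 0x08 + 4 + imm -12 = 0x7f24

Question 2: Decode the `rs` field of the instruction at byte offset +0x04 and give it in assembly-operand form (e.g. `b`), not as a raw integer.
+0x04: 4d a6 00 00 ⇒ word 0x4da60000 (big)
  top 7b → 0x26 → store [RR]
  [24:21] rd=13 = t
  [20:17] rs=3 = d

d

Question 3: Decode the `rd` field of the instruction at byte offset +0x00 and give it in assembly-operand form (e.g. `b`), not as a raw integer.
+0x00: 99 00 00 00 ⇒ word 0x99000000 (big)
  opcode bits[31:25]=0x4c: incr/R
  rd: (w>>21)&0xf=0x8 → w

w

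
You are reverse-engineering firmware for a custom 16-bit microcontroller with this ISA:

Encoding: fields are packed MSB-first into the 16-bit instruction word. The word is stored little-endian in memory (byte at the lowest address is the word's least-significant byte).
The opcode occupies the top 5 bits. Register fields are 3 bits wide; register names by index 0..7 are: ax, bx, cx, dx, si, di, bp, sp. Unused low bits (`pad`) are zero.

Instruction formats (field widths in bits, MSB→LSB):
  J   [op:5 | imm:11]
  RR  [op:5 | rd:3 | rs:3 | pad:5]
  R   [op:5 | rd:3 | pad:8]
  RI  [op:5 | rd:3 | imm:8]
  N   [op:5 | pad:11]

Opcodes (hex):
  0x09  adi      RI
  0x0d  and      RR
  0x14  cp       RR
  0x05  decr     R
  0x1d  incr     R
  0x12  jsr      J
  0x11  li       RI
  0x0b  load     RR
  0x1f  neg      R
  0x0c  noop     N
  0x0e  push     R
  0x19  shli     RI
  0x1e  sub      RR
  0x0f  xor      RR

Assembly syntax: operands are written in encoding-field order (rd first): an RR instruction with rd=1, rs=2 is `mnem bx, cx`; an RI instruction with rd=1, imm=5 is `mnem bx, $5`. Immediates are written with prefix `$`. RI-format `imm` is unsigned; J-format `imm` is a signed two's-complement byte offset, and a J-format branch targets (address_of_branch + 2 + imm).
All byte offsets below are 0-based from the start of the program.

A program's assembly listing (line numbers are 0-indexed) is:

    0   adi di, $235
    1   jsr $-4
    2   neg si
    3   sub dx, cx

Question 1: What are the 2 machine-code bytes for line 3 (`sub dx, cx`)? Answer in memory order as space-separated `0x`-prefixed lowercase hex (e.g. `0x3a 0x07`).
line 3 (sub): pack op=0x1e:5|rd=3:3|rs=2:3|pad=0:5 = 0xf340; little→ 40 f3

0x40 0xf3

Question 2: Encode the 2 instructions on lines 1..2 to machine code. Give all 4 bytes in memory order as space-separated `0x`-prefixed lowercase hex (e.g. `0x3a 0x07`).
L1: jsr op=0x12:5|imm=-4:11 ⇒ 0x97fc ⇒ little fc 97
L2: neg op=0x1f:5|rd=4:3|pad=0:8 ⇒ 0xfc00 ⇒ little 00 fc

0xfc 0x97 0x00 0xfc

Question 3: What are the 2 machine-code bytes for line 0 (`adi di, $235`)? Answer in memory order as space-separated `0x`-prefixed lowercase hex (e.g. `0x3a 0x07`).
0. adi fields op=0x9:5|rd=5:3|imm=235:8 → word 4debh → eb 4d

0xeb 0x4d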